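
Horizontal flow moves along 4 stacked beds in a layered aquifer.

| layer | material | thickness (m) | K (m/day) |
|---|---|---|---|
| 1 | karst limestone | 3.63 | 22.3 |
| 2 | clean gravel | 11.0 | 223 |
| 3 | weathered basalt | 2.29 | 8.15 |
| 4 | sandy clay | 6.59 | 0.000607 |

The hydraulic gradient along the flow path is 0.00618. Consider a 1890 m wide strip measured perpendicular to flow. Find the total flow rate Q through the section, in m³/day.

Flow is parallel to layering, so each bed carries its own Darcy discharge and the transmissivities add.
Σ(K_i·b_i) = 22.3×3.63 + 223×11.0 + 8.15×2.29 + 0.000607×6.59 = 2553 m²/day.
Hydraulic gradient i = 0.00618.
Q = Σ(K_i·b_i) · W · i = 2553 × 1890 × 0.006180 = 29815 m³/day.

29800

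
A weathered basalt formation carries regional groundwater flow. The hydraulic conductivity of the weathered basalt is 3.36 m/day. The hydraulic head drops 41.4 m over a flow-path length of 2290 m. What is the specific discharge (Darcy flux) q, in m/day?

Hydraulic gradient i = Δh / L = 41.4 / 2290 = 0.01808.
Specific discharge q = K · i = 3.360 × 0.01808 = 0.06074 m/day.

0.0607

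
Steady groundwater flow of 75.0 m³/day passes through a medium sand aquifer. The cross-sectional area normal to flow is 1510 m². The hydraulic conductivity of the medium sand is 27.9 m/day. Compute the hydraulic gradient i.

From Q = K·A·i, i = Q / (K·A) = 75.0 / (27.90 × 1510) = 0.001780.

0.00178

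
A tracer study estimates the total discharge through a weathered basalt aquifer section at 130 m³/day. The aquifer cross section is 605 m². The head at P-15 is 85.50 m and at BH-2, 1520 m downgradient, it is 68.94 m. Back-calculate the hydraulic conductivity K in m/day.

Hydraulic gradient i = (85.50 − 68.94) / 1520 = 16.56 / 1520 = 0.01089.
From Q = K·A·i, K = Q / (A·i) = 130 / (605.0 × 0.01089) = 19.72 m/day.

19.7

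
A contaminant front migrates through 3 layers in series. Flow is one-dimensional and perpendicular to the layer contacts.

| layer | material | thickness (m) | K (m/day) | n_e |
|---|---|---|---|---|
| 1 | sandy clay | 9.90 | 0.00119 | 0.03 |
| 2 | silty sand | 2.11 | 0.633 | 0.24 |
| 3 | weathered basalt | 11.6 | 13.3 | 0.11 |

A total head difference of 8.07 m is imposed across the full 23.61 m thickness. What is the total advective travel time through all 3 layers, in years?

5.87

With flow normal to the layers, continuity requires the same specific discharge q through every layer.
Σ(b_i/K_i) = 9.90/0.00119 + 2.11/0.633 + 11.6/13.3 = 8324 d.
q = Δh / Σ(b_i/K_i) = 8.07 / 8324 = 0.0009695 m/day.
In each layer the seepage velocity is v_i = q/n_i, so the layer transit time is t_i = b_i·n_i / q:
  layer 1 (sandy clay): t_1 = 9.90 × 0.03 / 0.0009695 = 306.3 d
  layer 2 (silty sand): t_2 = 2.11 × 0.24 / 0.0009695 = 522.3 d
  layer 3 (weathered basalt): t_3 = 11.6 × 0.11 / 0.0009695 = 1316 d
Total t = Σ t_i = 2145 days = 5.872 years.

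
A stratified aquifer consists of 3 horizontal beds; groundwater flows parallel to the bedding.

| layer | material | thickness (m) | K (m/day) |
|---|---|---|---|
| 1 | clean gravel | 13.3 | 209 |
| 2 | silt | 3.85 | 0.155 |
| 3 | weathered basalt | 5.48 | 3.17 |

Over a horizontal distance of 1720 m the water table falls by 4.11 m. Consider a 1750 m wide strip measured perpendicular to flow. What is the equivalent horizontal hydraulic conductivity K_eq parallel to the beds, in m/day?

124

Flow is parallel to layering, so each bed carries its own Darcy discharge and the transmissivities add.
Σ(K_i·b_i) = 209×13.3 + 0.155×3.85 + 3.17×5.48 = 2798 m²/day.
Total thickness b = 22.63 m, so K_eq = Σ(K_i·b_i)/b = 123.6 m/day.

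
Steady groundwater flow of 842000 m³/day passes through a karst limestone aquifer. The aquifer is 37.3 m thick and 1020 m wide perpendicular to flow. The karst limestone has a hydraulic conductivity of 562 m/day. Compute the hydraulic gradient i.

Cross-sectional area A = 1020 × 37.3 = 38046 m².
From Q = K·A·i, i = Q / (K·A) = 842000 / (562.0 × 38046) = 0.03938.

0.0394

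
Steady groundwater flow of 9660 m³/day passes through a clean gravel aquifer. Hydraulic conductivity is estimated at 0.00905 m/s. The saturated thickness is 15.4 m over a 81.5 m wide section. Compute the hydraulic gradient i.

Convert K: 0.00905 m/s × 86400 = 781.9 m/day.
Cross-sectional area A = 81.5 × 15.4 = 1255 m².
From Q = K·A·i, i = Q / (K·A) = 9660 / (781.9 × 1255) = 0.009843.

0.00984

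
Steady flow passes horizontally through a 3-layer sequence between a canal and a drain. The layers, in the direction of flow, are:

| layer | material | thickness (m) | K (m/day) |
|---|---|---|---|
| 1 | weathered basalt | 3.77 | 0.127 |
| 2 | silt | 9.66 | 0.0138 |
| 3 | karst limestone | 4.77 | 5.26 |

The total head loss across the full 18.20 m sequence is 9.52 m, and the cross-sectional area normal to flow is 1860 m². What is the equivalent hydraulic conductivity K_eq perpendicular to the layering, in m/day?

0.0249

Flow is perpendicular to layering, so the layers act in series and the equivalent K is the thickness-weighted harmonic mean.
Total thickness L = 3.77 + 9.66 + 4.77 = 18.20 m.
Σ(b_i/K_i) = 3.77/0.127 + 9.66/0.0138 + 4.77/5.26 = 730.6 d.
K_eq = L / Σ(b_i/K_i) = 18.20 / 730.6 = 0.02491 m/day.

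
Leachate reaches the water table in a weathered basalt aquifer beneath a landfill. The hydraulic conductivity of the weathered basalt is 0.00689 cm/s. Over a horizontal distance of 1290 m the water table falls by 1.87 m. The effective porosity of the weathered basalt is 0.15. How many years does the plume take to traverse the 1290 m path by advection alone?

61.4

Convert K: 0.00689 cm/s × 864 = 5.953 m/day.
Hydraulic gradient i = Δh / L = 1.87 / 1290 = 0.001450.
Darcy flux q = K · i = 5.953 × 0.001450 = 0.008629 m/day.
Seepage velocity v = q / n_e = 0.008629 / 0.15 = 0.05753 m/day.
Travel time t = L / v = 1290 / 0.05753 = 22423 days = 61.39 years.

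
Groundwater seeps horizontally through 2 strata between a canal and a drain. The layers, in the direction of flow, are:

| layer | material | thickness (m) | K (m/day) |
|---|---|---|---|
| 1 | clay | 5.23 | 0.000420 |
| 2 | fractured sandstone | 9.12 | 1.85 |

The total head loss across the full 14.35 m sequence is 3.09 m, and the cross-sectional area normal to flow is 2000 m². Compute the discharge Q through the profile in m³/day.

0.496

Flow is perpendicular to layering, so the layers act in series and the equivalent K is the thickness-weighted harmonic mean.
Total thickness L = 5.23 + 9.12 = 14.35 m.
Σ(b_i/K_i) = 5.23/0.000420 + 9.12/1.85 = 12457 d.
K_eq = L / Σ(b_i/K_i) = 14.35 / 12457 = 0.001152 m/day.
Q = K_eq · A · (Δh/L) = 0.001152 × 2000 × (3.09/14.35) = 0.4961 m³/day.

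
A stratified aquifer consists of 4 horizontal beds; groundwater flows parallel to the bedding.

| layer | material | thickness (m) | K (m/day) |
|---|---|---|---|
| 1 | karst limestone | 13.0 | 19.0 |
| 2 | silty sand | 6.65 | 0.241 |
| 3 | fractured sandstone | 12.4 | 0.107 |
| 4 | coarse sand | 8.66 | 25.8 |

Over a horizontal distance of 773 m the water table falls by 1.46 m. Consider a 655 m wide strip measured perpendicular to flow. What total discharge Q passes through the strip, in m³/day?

Flow is parallel to layering, so each bed carries its own Darcy discharge and the transmissivities add.
Σ(K_i·b_i) = 19.0×13.0 + 0.241×6.65 + 0.107×12.4 + 25.8×8.66 = 473.4 m²/day.
Hydraulic gradient i = Δh / L = 1.46 / 773 = 0.001889.
Q = Σ(K_i·b_i) · W · i = 473.4 × 655 × 0.001889 = 585.6 m³/day.

586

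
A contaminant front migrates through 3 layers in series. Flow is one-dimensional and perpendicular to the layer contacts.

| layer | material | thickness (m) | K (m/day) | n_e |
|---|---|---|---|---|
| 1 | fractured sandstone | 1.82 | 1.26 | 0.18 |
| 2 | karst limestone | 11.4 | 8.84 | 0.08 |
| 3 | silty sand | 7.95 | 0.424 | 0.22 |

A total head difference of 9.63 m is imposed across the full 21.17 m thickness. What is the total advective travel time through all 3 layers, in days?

With flow normal to the layers, continuity requires the same specific discharge q through every layer.
Σ(b_i/K_i) = 1.82/1.26 + 11.4/8.84 + 7.95/0.424 = 21.48 d.
q = Δh / Σ(b_i/K_i) = 9.63 / 21.48 = 0.4482 m/day.
In each layer the seepage velocity is v_i = q/n_i, so the layer transit time is t_i = b_i·n_i / q:
  layer 1 (fractured sandstone): t_1 = 1.82 × 0.18 / 0.4482 = 0.7309 d
  layer 2 (karst limestone): t_2 = 11.4 × 0.08 / 0.4482 = 2.035 d
  layer 3 (silty sand): t_3 = 7.95 × 0.22 / 0.4482 = 3.902 d
Total t = Σ t_i = 6.667 days.

6.67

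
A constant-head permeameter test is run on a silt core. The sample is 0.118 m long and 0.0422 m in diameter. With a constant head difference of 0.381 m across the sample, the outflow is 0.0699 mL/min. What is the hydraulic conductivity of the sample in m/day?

0.0223

Cross-sectional area A = π·(d/2)² = π × (0.0422/2)² = 0.001399 m².
Convert discharge: 0.0699 mL/min = 1.165e-09 m³/s.
Darcy's law rearranged: K = Q·L / (A·Δh) = 1.165e-09 × 0.118 / (0.001399 × 0.381) = 2.580e-07 m/s = 0.02229 m/day.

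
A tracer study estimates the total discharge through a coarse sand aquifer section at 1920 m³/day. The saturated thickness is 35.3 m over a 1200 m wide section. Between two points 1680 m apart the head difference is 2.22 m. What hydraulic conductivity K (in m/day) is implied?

Cross-sectional area A = 1200 × 35.3 = 42360 m².
Hydraulic gradient i = Δh / L = 2.22 / 1680 = 0.001321.
From Q = K·A·i, K = Q / (A·i) = 1920 / (42360 × 0.001321) = 34.30 m/day.

34.3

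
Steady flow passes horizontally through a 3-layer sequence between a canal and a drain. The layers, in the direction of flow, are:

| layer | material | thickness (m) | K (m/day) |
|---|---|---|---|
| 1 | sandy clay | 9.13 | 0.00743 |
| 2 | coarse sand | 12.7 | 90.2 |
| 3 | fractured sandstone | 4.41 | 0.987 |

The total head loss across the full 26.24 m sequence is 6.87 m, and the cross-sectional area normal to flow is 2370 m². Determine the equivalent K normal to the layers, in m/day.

0.0213

Flow is perpendicular to layering, so the layers act in series and the equivalent K is the thickness-weighted harmonic mean.
Total thickness L = 9.13 + 12.7 + 4.41 = 26.24 m.
Σ(b_i/K_i) = 9.13/0.00743 + 12.7/90.2 + 4.41/0.987 = 1233 d.
K_eq = L / Σ(b_i/K_i) = 26.24 / 1233 = 0.02127 m/day.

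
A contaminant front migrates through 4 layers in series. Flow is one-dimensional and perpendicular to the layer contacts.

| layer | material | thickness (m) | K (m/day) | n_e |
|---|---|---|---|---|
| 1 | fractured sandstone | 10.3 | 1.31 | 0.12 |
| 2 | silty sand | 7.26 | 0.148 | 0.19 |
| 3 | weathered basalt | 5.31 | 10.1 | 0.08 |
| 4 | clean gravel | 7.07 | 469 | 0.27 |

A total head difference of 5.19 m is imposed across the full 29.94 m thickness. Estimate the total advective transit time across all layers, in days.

With flow normal to the layers, continuity requires the same specific discharge q through every layer.
Σ(b_i/K_i) = 10.3/1.31 + 7.26/0.148 + 5.31/10.1 + 7.07/469 = 57.46 d.
q = Δh / Σ(b_i/K_i) = 5.19 / 57.46 = 0.09033 m/day.
In each layer the seepage velocity is v_i = q/n_i, so the layer transit time is t_i = b_i·n_i / q:
  layer 1 (fractured sandstone): t_1 = 10.3 × 0.12 / 0.09033 = 13.68 d
  layer 2 (silty sand): t_2 = 7.26 × 0.19 / 0.09033 = 15.27 d
  layer 3 (weathered basalt): t_3 = 5.31 × 0.08 / 0.09033 = 4.703 d
  layer 4 (clean gravel): t_4 = 7.07 × 0.27 / 0.09033 = 21.13 d
Total t = Σ t_i = 54.79 days.

54.8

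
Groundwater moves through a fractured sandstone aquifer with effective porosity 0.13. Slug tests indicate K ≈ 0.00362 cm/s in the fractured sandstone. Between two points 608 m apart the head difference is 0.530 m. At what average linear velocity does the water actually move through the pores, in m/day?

Convert K: 0.00362 cm/s × 864 = 3.128 m/day.
Hydraulic gradient i = Δh / L = 0.530 / 608 = 0.0008717.
Darcy flux q = K · i = 3.128 × 0.0008717 = 0.002726 m/day.
Seepage velocity v = q / n_e = 0.002726 / 0.13 = 0.02097 m/day.

0.0210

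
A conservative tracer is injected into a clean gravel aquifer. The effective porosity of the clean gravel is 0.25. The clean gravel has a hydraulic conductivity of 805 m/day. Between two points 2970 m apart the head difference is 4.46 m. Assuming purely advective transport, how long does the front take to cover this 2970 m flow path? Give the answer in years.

1.68

Hydraulic gradient i = Δh / L = 4.46 / 2970 = 0.001502.
Darcy flux q = K · i = 805.0 × 0.001502 = 1.209 m/day.
Seepage velocity v = q / n_e = 1.209 / 0.25 = 4.835 m/day.
Travel time t = L / v = 2970 / 4.835 = 614.2 days = 1.682 years.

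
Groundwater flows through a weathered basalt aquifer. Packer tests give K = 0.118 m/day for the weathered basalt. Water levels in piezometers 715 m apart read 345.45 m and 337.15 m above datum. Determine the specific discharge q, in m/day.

Hydraulic gradient i = (345.45 − 337.15) / 715 = 8.3 / 715 = 0.01161.
Specific discharge q = K · i = 0.1180 × 0.01161 = 0.001370 m/day.

0.00137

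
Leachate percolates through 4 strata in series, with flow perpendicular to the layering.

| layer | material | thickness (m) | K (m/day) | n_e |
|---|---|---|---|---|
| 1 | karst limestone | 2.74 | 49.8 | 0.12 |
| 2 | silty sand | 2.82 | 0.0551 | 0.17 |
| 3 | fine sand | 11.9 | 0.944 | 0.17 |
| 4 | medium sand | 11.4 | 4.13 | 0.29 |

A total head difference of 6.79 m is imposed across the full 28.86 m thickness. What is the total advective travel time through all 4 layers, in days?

60.2

With flow normal to the layers, continuity requires the same specific discharge q through every layer.
Σ(b_i/K_i) = 2.74/49.8 + 2.82/0.0551 + 11.9/0.944 + 11.4/4.13 = 66.60 d.
q = Δh / Σ(b_i/K_i) = 6.79 / 66.60 = 0.1020 m/day.
In each layer the seepage velocity is v_i = q/n_i, so the layer transit time is t_i = b_i·n_i / q:
  layer 1 (karst limestone): t_1 = 2.74 × 0.12 / 0.1020 = 3.225 d
  layer 2 (silty sand): t_2 = 2.82 × 0.17 / 0.1020 = 4.702 d
  layer 3 (fine sand): t_3 = 11.9 × 0.17 / 0.1020 = 19.84 d
  layer 4 (medium sand): t_4 = 11.4 × 0.29 / 0.1020 = 32.43 d
Total t = Σ t_i = 60.20 days.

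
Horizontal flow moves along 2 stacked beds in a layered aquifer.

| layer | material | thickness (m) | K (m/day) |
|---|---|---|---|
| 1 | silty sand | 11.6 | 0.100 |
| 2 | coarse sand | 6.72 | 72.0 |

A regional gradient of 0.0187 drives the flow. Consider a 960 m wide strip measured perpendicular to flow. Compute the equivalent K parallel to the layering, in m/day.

26.5

Flow is parallel to layering, so each bed carries its own Darcy discharge and the transmissivities add.
Σ(K_i·b_i) = 0.100×11.6 + 72.0×6.72 = 485.0 m²/day.
Total thickness b = 18.32 m, so K_eq = Σ(K_i·b_i)/b = 26.47 m/day.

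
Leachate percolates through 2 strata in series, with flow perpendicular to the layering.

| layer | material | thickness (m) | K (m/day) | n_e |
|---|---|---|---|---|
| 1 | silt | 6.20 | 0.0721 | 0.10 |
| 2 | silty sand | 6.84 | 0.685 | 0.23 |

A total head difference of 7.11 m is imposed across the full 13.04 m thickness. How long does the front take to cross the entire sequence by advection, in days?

With flow normal to the layers, continuity requires the same specific discharge q through every layer.
Σ(b_i/K_i) = 6.20/0.0721 + 6.84/0.685 = 95.98 d.
q = Δh / Σ(b_i/K_i) = 7.11 / 95.98 = 0.07408 m/day.
In each layer the seepage velocity is v_i = q/n_i, so the layer transit time is t_i = b_i·n_i / q:
  layer 1 (silt): t_1 = 6.20 × 0.10 / 0.07408 = 8.369 d
  layer 2 (silty sand): t_2 = 6.84 × 0.23 / 0.07408 = 21.24 d
Total t = Σ t_i = 29.61 days.

29.6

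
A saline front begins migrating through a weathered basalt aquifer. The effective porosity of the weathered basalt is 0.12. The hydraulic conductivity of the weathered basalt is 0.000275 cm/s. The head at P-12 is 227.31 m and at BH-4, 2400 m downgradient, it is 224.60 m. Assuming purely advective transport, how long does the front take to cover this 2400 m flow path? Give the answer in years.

2940

Convert K: 0.000275 cm/s × 864 = 0.2376 m/day.
Hydraulic gradient i = (227.31 − 224.60) / 2400 = 2.71 / 2400 = 0.001129.
Darcy flux q = K · i = 0.2376 × 0.001129 = 0.0002683 m/day.
Seepage velocity v = q / n_e = 0.0002683 / 0.12 = 0.002236 m/day.
Travel time t = L / v = 2400 / 0.002236 = 1.073e+06 days = 2939 years.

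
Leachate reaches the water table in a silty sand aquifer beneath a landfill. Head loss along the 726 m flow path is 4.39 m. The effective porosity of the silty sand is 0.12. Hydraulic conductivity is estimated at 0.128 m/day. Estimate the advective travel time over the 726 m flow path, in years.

Hydraulic gradient i = Δh / L = 4.39 / 726 = 0.006047.
Darcy flux q = K · i = 0.1280 × 0.006047 = 0.0007740 m/day.
Seepage velocity v = q / n_e = 0.0007740 / 0.12 = 0.006450 m/day.
Travel time t = L / v = 726 / 0.006450 = 1.126e+05 days = 308.2 years.

308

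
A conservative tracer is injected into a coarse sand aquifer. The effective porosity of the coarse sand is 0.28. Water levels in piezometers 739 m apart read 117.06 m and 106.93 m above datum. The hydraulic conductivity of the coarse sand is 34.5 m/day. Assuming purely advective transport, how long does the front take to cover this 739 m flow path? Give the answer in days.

438

Hydraulic gradient i = (117.06 − 106.93) / 739 = 10.13 / 739 = 0.01371.
Darcy flux q = K · i = 34.50 × 0.01371 = 0.4729 m/day.
Seepage velocity v = q / n_e = 0.4729 / 0.28 = 1.689 m/day.
Travel time t = L / v = 739 / 1.689 = 437.5 days.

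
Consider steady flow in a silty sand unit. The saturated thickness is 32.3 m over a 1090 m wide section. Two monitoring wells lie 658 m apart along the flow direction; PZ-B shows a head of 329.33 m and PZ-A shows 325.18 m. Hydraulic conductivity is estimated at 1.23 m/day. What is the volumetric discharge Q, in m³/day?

Cross-sectional area A = 1090 × 32.3 = 35207 m².
Hydraulic gradient i = (329.33 − 325.18) / 658 = 4.15 / 658 = 0.006307.
Darcy's law: Q = K · A · i = 1.230 × 35207 × 0.006307 = 273.1 m³/day.

273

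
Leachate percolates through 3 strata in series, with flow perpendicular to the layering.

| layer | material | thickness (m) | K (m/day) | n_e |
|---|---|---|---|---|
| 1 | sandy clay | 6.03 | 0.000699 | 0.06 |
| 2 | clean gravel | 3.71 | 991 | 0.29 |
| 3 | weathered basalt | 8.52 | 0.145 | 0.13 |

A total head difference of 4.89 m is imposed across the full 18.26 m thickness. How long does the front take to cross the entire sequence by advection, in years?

With flow normal to the layers, continuity requires the same specific discharge q through every layer.
Σ(b_i/K_i) = 6.03/0.000699 + 3.71/991 + 8.52/0.145 = 8685 d.
q = Δh / Σ(b_i/K_i) = 4.89 / 8685 = 0.0005630 m/day.
In each layer the seepage velocity is v_i = q/n_i, so the layer transit time is t_i = b_i·n_i / q:
  layer 1 (sandy clay): t_1 = 6.03 × 0.06 / 0.0005630 = 642.6 d
  layer 2 (clean gravel): t_2 = 3.71 × 0.29 / 0.0005630 = 1911 d
  layer 3 (weathered basalt): t_3 = 8.52 × 0.13 / 0.0005630 = 1967 d
Total t = Σ t_i = 4521 days = 12.38 years.

12.4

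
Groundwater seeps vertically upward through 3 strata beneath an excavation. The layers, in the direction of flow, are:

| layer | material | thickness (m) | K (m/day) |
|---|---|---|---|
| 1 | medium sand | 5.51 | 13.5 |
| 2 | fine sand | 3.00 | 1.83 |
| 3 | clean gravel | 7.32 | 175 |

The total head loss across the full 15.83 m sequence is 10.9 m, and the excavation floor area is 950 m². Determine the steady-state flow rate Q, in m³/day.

Flow is perpendicular to layering, so the layers act in series and the equivalent K is the thickness-weighted harmonic mean.
Total thickness L = 5.51 + 3.00 + 7.32 = 15.83 m.
Σ(b_i/K_i) = 5.51/13.5 + 3.00/1.83 + 7.32/175 = 2.089 d.
K_eq = L / Σ(b_i/K_i) = 15.83 / 2.089 = 7.577 m/day.
Q = K_eq · A · (Δh/L) = 7.577 × 950 × (10.9/15.83) = 4956 m³/day.

4960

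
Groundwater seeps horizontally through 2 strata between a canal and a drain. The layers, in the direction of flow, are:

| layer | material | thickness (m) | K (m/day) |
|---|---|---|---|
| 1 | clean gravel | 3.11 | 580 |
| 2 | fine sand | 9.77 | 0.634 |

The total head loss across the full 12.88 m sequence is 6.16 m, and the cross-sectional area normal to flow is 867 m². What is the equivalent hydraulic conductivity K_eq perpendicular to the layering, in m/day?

Flow is perpendicular to layering, so the layers act in series and the equivalent K is the thickness-weighted harmonic mean.
Total thickness L = 3.11 + 9.77 = 12.88 m.
Σ(b_i/K_i) = 3.11/580 + 9.77/0.634 = 15.42 d.
K_eq = L / Σ(b_i/K_i) = 12.88 / 15.42 = 0.8355 m/day.

0.836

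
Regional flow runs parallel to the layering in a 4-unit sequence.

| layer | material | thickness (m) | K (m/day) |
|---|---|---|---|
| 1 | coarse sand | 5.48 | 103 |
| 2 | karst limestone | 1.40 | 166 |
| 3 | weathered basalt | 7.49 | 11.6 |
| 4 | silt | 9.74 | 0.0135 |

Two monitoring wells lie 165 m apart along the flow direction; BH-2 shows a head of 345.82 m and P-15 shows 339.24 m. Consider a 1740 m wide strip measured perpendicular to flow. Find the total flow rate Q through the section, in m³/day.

Flow is parallel to layering, so each bed carries its own Darcy discharge and the transmissivities add.
Σ(K_i·b_i) = 103×5.48 + 166×1.40 + 11.6×7.49 + 0.0135×9.74 = 883.9 m²/day.
Hydraulic gradient i = (345.82 − 339.24) / 165 = 6.58 / 165 = 0.03988.
Q = Σ(K_i·b_i) · W · i = 883.9 × 1740 × 0.03988 = 61330 m³/day.

61300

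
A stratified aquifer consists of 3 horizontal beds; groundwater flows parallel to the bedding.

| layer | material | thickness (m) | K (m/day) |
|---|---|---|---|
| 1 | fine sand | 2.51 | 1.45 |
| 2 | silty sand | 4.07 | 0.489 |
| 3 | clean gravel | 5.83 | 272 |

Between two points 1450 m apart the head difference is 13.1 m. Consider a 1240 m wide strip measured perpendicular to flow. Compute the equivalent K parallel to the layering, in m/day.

Flow is parallel to layering, so each bed carries its own Darcy discharge and the transmissivities add.
Σ(K_i·b_i) = 1.45×2.51 + 0.489×4.07 + 272×5.83 = 1591 m²/day.
Total thickness b = 12.41 m, so K_eq = Σ(K_i·b_i)/b = 128.2 m/day.

128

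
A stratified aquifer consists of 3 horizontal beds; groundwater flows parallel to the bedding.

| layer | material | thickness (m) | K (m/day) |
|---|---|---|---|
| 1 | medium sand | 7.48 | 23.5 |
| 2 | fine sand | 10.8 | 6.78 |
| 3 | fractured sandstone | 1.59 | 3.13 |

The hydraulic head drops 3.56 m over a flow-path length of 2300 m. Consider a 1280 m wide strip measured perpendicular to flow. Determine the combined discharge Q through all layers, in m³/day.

503

Flow is parallel to layering, so each bed carries its own Darcy discharge and the transmissivities add.
Σ(K_i·b_i) = 23.5×7.48 + 6.78×10.8 + 3.13×1.59 = 254.0 m²/day.
Hydraulic gradient i = Δh / L = 3.56 / 2300 = 0.001548.
Q = Σ(K_i·b_i) · W · i = 254.0 × 1280 × 0.001548 = 503.2 m³/day.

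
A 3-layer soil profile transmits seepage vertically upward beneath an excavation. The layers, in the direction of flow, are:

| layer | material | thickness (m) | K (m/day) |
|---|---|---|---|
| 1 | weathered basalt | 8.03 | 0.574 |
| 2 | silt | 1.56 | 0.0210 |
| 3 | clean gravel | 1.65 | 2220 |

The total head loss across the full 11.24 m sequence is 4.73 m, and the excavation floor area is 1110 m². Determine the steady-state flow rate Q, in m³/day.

Flow is perpendicular to layering, so the layers act in series and the equivalent K is the thickness-weighted harmonic mean.
Total thickness L = 8.03 + 1.56 + 1.65 = 11.24 m.
Σ(b_i/K_i) = 8.03/0.574 + 1.56/0.0210 + 1.65/2220 = 88.28 d.
K_eq = L / Σ(b_i/K_i) = 11.24 / 88.28 = 0.1273 m/day.
Q = K_eq · A · (Δh/L) = 0.1273 × 1110 × (4.73/11.24) = 59.48 m³/day.

59.5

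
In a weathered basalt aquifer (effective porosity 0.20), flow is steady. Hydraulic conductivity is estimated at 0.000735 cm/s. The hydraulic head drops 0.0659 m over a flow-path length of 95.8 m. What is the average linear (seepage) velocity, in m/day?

Convert K: 0.000735 cm/s × 864 = 0.6350 m/day.
Hydraulic gradient i = Δh / L = 0.0659 / 95.8 = 0.0006879.
Darcy flux q = K · i = 0.6350 × 0.0006879 = 0.0004368 m/day.
Seepage velocity v = q / n_e = 0.0004368 / 0.20 = 0.002184 m/day.

0.00218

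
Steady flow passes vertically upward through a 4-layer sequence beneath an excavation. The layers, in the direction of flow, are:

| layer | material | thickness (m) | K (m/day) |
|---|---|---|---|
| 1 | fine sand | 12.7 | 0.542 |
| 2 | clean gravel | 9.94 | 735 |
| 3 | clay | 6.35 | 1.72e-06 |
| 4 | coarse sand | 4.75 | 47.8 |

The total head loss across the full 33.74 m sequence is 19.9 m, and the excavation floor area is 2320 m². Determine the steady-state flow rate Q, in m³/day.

0.0125

Flow is perpendicular to layering, so the layers act in series and the equivalent K is the thickness-weighted harmonic mean.
Total thickness L = 12.7 + 9.94 + 6.35 + 4.75 = 33.74 m.
Σ(b_i/K_i) = 12.7/0.542 + 9.94/735 + 6.35/1.72e-06 + 4.75/47.8 = 3.692e+06 d.
K_eq = L / Σ(b_i/K_i) = 33.74 / 3.692e+06 = 9.139e-06 m/day.
Q = K_eq · A · (Δh/L) = 9.139e-06 × 2320 × (19.9/33.74) = 0.01251 m³/day.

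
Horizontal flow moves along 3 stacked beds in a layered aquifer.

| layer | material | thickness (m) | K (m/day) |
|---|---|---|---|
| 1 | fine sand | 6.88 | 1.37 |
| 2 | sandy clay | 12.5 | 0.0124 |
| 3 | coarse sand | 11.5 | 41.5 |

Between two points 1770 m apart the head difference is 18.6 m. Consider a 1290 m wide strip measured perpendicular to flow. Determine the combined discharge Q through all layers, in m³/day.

Flow is parallel to layering, so each bed carries its own Darcy discharge and the transmissivities add.
Σ(K_i·b_i) = 1.37×6.88 + 0.0124×12.5 + 41.5×11.5 = 486.8 m²/day.
Hydraulic gradient i = Δh / L = 18.6 / 1770 = 0.01051.
Q = Σ(K_i·b_i) · W · i = 486.8 × 1290 × 0.01051 = 6599 m³/day.

6600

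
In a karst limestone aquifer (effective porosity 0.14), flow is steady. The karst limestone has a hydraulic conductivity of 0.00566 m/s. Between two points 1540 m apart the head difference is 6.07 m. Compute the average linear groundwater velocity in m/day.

Convert K: 0.00566 m/s × 86400 = 489.0 m/day.
Hydraulic gradient i = Δh / L = 6.07 / 1540 = 0.003942.
Darcy flux q = K · i = 489.0 × 0.003942 = 1.928 m/day.
Seepage velocity v = q / n_e = 1.928 / 0.14 = 13.77 m/day.

13.8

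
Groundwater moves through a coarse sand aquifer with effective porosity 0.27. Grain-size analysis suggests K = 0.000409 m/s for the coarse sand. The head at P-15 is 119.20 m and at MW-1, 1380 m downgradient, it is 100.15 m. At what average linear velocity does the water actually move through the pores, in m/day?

Convert K: 0.000409 m/s × 86400 = 35.34 m/day.
Hydraulic gradient i = (119.20 − 100.15) / 1380 = 19.05 / 1380 = 0.01380.
Darcy flux q = K · i = 35.34 × 0.01380 = 0.4878 m/day.
Seepage velocity v = q / n_e = 0.4878 / 0.27 = 1.807 m/day.

1.81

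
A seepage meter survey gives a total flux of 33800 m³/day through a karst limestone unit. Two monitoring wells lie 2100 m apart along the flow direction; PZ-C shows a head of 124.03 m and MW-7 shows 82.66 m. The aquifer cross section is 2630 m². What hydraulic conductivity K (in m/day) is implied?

Hydraulic gradient i = (124.03 − 82.66) / 2100 = 41.37 / 2100 = 0.01970.
From Q = K·A·i, K = Q / (A·i) = 33800 / (2630 × 0.01970) = 652.4 m/day.

652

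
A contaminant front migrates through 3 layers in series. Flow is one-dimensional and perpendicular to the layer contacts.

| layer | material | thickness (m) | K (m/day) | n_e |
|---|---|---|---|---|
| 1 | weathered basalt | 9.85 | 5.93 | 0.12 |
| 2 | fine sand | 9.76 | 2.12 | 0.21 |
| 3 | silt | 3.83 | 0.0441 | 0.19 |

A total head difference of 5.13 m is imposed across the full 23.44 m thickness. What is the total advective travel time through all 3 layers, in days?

With flow normal to the layers, continuity requires the same specific discharge q through every layer.
Σ(b_i/K_i) = 9.85/5.93 + 9.76/2.12 + 3.83/0.0441 = 93.11 d.
q = Δh / Σ(b_i/K_i) = 5.13 / 93.11 = 0.05509 m/day.
In each layer the seepage velocity is v_i = q/n_i, so the layer transit time is t_i = b_i·n_i / q:
  layer 1 (weathered basalt): t_1 = 9.85 × 0.12 / 0.05509 = 21.45 d
  layer 2 (fine sand): t_2 = 9.76 × 0.21 / 0.05509 = 37.20 d
  layer 3 (silt): t_3 = 3.83 × 0.19 / 0.05509 = 13.21 d
Total t = Σ t_i = 71.86 days.

71.9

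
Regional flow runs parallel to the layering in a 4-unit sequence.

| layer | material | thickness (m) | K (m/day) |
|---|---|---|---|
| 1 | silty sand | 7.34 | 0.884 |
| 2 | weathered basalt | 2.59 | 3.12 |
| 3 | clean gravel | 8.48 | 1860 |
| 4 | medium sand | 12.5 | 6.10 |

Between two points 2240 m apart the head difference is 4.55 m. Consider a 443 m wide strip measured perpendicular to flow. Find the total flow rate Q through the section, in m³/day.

Flow is parallel to layering, so each bed carries its own Darcy discharge and the transmissivities add.
Σ(K_i·b_i) = 0.884×7.34 + 3.12×2.59 + 1860×8.48 + 6.10×12.5 = 15864 m²/day.
Hydraulic gradient i = Δh / L = 4.55 / 2240 = 0.002031.
Q = Σ(K_i·b_i) · W · i = 15864 × 443 × 0.002031 = 14275 m³/day.

14300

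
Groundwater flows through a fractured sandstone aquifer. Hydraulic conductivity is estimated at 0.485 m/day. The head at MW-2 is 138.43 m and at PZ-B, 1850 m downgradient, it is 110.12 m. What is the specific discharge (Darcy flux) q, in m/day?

0.00742

Hydraulic gradient i = (138.43 − 110.12) / 1850 = 28.31 / 1850 = 0.01530.
Specific discharge q = K · i = 0.4850 × 0.01530 = 0.007422 m/day.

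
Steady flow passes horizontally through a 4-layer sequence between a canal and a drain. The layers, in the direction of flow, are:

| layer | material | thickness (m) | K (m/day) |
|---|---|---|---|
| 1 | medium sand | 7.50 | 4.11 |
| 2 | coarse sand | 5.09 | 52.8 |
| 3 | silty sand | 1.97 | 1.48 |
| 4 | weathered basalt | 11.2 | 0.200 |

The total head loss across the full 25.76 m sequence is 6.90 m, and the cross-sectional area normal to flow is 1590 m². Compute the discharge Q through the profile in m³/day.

185

Flow is perpendicular to layering, so the layers act in series and the equivalent K is the thickness-weighted harmonic mean.
Total thickness L = 7.50 + 5.09 + 1.97 + 11.2 = 25.76 m.
Σ(b_i/K_i) = 7.50/4.11 + 5.09/52.8 + 1.97/1.48 + 11.2/0.200 = 59.25 d.
K_eq = L / Σ(b_i/K_i) = 25.76 / 59.25 = 0.4348 m/day.
Q = K_eq · A · (Δh/L) = 0.4348 × 1590 × (6.90/25.76) = 185.2 m³/day.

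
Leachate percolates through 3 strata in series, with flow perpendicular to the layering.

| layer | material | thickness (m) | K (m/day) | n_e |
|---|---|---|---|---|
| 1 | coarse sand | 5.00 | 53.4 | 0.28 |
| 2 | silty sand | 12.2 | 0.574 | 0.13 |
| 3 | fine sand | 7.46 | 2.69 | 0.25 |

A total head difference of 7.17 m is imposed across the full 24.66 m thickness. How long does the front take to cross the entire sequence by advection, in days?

With flow normal to the layers, continuity requires the same specific discharge q through every layer.
Σ(b_i/K_i) = 5.00/53.4 + 12.2/0.574 + 7.46/2.69 = 24.12 d.
q = Δh / Σ(b_i/K_i) = 7.17 / 24.12 = 0.2972 m/day.
In each layer the seepage velocity is v_i = q/n_i, so the layer transit time is t_i = b_i·n_i / q:
  layer 1 (coarse sand): t_1 = 5.00 × 0.28 / 0.2972 = 4.710 d
  layer 2 (silty sand): t_2 = 12.2 × 0.13 / 0.2972 = 5.336 d
  layer 3 (fine sand): t_3 = 7.46 × 0.25 / 0.2972 = 6.274 d
Total t = Σ t_i = 16.32 days.

16.3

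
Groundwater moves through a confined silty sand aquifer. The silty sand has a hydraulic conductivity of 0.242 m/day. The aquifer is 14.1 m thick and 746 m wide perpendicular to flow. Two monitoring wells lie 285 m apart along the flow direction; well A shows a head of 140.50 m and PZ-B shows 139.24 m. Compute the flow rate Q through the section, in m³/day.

11.3

Cross-sectional area A = 746 × 14.1 = 10519 m².
Hydraulic gradient i = (140.50 − 139.24) / 285 = 1.26 / 285 = 0.004421.
Darcy's law: Q = K · A · i = 0.2420 × 10519 × 0.004421 = 11.25 m³/day.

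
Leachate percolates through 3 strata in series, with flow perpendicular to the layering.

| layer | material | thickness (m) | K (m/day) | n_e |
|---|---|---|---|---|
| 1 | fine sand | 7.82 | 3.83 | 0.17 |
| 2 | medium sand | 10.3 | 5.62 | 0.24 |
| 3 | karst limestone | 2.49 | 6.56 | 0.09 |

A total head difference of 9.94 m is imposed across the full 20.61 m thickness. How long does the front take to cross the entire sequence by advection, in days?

1.72

With flow normal to the layers, continuity requires the same specific discharge q through every layer.
Σ(b_i/K_i) = 7.82/3.83 + 10.3/5.62 + 2.49/6.56 = 4.254 d.
q = Δh / Σ(b_i/K_i) = 9.94 / 4.254 = 2.337 m/day.
In each layer the seepage velocity is v_i = q/n_i, so the layer transit time is t_i = b_i·n_i / q:
  layer 1 (fine sand): t_1 = 7.82 × 0.17 / 2.337 = 0.5690 d
  layer 2 (medium sand): t_2 = 10.3 × 0.24 / 2.337 = 1.058 d
  layer 3 (karst limestone): t_3 = 2.49 × 0.09 / 2.337 = 0.09591 d
Total t = Σ t_i = 1.723 days.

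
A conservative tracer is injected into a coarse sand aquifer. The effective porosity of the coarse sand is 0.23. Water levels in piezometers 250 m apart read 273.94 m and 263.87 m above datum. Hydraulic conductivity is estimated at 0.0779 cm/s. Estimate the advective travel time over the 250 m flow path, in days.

21.2

Convert K: 0.0779 cm/s × 864 = 67.31 m/day.
Hydraulic gradient i = (273.94 − 263.87) / 250 = 10.07 / 250 = 0.04028.
Darcy flux q = K · i = 67.31 × 0.04028 = 2.711 m/day.
Seepage velocity v = q / n_e = 2.711 / 0.23 = 11.79 m/day.
Travel time t = L / v = 250 / 11.79 = 21.21 days.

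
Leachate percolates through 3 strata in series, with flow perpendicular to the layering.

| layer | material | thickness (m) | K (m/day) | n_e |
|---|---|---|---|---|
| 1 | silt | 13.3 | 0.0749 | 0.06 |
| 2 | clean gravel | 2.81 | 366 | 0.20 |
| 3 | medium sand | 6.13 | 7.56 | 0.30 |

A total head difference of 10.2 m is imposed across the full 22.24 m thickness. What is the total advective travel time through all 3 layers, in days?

55.9

With flow normal to the layers, continuity requires the same specific discharge q through every layer.
Σ(b_i/K_i) = 13.3/0.0749 + 2.81/366 + 6.13/7.56 = 178.4 d.
q = Δh / Σ(b_i/K_i) = 10.2 / 178.4 = 0.05718 m/day.
In each layer the seepage velocity is v_i = q/n_i, so the layer transit time is t_i = b_i·n_i / q:
  layer 1 (silt): t_1 = 13.3 × 0.06 / 0.05718 = 13.96 d
  layer 2 (clean gravel): t_2 = 2.81 × 0.20 / 0.05718 = 9.829 d
  layer 3 (medium sand): t_3 = 6.13 × 0.30 / 0.05718 = 32.16 d
Total t = Σ t_i = 55.95 days.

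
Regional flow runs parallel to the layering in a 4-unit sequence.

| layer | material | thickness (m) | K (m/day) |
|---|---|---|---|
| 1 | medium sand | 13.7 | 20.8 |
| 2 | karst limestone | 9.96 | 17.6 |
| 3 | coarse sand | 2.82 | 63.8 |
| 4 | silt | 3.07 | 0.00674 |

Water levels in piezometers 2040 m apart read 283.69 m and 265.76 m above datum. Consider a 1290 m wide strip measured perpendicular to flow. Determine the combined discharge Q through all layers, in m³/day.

7260

Flow is parallel to layering, so each bed carries its own Darcy discharge and the transmissivities add.
Σ(K_i·b_i) = 20.8×13.7 + 17.6×9.96 + 63.8×2.82 + 0.00674×3.07 = 640.2 m²/day.
Hydraulic gradient i = (283.69 − 265.76) / 2040 = 17.93 / 2040 = 0.008789.
Q = Σ(K_i·b_i) · W · i = 640.2 × 1290 × 0.008789 = 7259 m³/day.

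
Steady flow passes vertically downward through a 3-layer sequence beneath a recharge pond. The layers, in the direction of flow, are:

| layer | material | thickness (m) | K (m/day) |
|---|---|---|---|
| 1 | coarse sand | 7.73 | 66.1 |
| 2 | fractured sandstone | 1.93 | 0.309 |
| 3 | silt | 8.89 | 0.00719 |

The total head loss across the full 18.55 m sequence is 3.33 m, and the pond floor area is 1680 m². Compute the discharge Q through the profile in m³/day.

4.50

Flow is perpendicular to layering, so the layers act in series and the equivalent K is the thickness-weighted harmonic mean.
Total thickness L = 7.73 + 1.93 + 8.89 = 18.55 m.
Σ(b_i/K_i) = 7.73/66.1 + 1.93/0.309 + 8.89/0.00719 = 1243 d.
K_eq = L / Σ(b_i/K_i) = 18.55 / 1243 = 0.01493 m/day.
Q = K_eq · A · (Δh/L) = 0.01493 × 1680 × (3.33/18.55) = 4.501 m³/day.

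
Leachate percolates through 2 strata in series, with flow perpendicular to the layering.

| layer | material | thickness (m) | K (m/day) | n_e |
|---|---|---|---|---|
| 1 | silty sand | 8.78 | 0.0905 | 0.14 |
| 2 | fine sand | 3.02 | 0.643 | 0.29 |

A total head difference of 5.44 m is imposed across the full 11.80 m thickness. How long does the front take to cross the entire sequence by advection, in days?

With flow normal to the layers, continuity requires the same specific discharge q through every layer.
Σ(b_i/K_i) = 8.78/0.0905 + 3.02/0.643 = 101.7 d.
q = Δh / Σ(b_i/K_i) = 5.44 / 101.7 = 0.05348 m/day.
In each layer the seepage velocity is v_i = q/n_i, so the layer transit time is t_i = b_i·n_i / q:
  layer 1 (silty sand): t_1 = 8.78 × 0.14 / 0.05348 = 22.98 d
  layer 2 (fine sand): t_2 = 3.02 × 0.29 / 0.05348 = 16.38 d
Total t = Σ t_i = 39.36 days.

39.4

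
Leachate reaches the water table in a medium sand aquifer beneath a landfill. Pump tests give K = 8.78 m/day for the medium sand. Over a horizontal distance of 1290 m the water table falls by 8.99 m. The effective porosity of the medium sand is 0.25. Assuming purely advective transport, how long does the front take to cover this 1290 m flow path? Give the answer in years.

Hydraulic gradient i = Δh / L = 8.99 / 1290 = 0.006969.
Darcy flux q = K · i = 8.780 × 0.006969 = 0.06119 m/day.
Seepage velocity v = q / n_e = 0.06119 / 0.25 = 0.2448 m/day.
Travel time t = L / v = 1290 / 0.2448 = 5271 days = 14.43 years.

14.4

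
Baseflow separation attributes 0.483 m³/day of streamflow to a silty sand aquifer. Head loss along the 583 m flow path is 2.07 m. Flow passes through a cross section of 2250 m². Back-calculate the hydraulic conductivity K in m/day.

Hydraulic gradient i = Δh / L = 2.07 / 583 = 0.003551.
From Q = K·A·i, K = Q / (A·i) = 0.483 / (2250 × 0.003551) = 0.06046 m/day.

0.0605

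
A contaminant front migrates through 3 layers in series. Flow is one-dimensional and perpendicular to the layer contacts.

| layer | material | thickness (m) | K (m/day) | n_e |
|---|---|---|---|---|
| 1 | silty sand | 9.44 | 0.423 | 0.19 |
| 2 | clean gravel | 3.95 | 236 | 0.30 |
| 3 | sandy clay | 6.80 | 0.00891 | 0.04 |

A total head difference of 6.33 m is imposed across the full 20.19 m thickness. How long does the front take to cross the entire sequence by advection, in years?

1.10

With flow normal to the layers, continuity requires the same specific discharge q through every layer.
Σ(b_i/K_i) = 9.44/0.423 + 3.95/236 + 6.80/0.00891 = 785.5 d.
q = Δh / Σ(b_i/K_i) = 6.33 / 785.5 = 0.008058 m/day.
In each layer the seepage velocity is v_i = q/n_i, so the layer transit time is t_i = b_i·n_i / q:
  layer 1 (silty sand): t_1 = 9.44 × 0.19 / 0.008058 = 222.6 d
  layer 2 (clean gravel): t_2 = 3.95 × 0.30 / 0.008058 = 147.1 d
  layer 3 (sandy clay): t_3 = 6.80 × 0.04 / 0.008058 = 33.75 d
Total t = Σ t_i = 403.4 days = 1.104 years.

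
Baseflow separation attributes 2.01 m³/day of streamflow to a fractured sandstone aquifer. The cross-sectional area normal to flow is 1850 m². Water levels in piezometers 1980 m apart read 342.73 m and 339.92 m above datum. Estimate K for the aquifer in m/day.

Hydraulic gradient i = (342.73 − 339.92) / 1980 = 2.81 / 1980 = 0.001419.
From Q = K·A·i, K = Q / (A·i) = 2.01 / (1850 × 0.001419) = 0.7656 m/day.

0.766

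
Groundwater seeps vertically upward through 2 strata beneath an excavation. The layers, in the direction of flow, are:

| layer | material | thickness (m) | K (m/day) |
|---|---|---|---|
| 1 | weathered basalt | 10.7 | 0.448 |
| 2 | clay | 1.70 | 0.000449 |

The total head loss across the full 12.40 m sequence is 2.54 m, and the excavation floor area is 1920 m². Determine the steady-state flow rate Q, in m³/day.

1.28

Flow is perpendicular to layering, so the layers act in series and the equivalent K is the thickness-weighted harmonic mean.
Total thickness L = 10.7 + 1.70 = 12.40 m.
Σ(b_i/K_i) = 10.7/0.448 + 1.70/0.000449 = 3810 d.
K_eq = L / Σ(b_i/K_i) = 12.40 / 3810 = 0.003255 m/day.
Q = K_eq · A · (Δh/L) = 0.003255 × 1920 × (2.54/12.40) = 1.280 m³/day.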